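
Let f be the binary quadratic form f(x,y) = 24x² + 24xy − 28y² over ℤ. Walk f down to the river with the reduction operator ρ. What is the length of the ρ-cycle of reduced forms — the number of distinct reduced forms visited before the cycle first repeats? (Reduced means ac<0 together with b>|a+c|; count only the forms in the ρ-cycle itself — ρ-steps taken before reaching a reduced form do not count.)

D = 3264, ⌊√D⌋ = 57
river: ρ → (-28,32,20)
river: ρ → (20,48,-12)
river: ρ → (-12,48,20)
river: ρ → (20,32,-28)
river: ρ → (-28,24,24)
river: ρ → (24,24,-28)
ρ-cycle length = 6 (tail of 0 descent steps not counted)

6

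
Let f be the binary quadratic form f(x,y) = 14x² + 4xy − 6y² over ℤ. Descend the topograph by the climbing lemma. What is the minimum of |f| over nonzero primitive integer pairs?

descent: ρ → (-6,8,12)  [lands on river]
river: ρ → (12,16,-2)
river: ρ → (-2,16,12)
river: ρ → (12,8,-6)
river: ρ → (-6,16,4)
river: ρ → (4,16,-6)
closes: descent 1, river 6
min |a| on river = 2

2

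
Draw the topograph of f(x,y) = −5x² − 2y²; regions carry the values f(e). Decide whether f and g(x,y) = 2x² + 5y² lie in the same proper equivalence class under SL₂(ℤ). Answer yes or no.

D₁ = -40, D₂ = -40
f is negative-definite; reduce −f:
−f: flip: (5,0,2)→(2,0,5)
−f: reduced (well bottom): (2,0,5) with a≤c, −a<b≤a
flip sign back: reduced form of f is (-2,0,-5)
g: reduced (well bottom): (2,0,5) with a≤c, −a<b≤a
reduced forms (-2, 0, -5) vs (2, 0, 5) ⇒ inequivalent

no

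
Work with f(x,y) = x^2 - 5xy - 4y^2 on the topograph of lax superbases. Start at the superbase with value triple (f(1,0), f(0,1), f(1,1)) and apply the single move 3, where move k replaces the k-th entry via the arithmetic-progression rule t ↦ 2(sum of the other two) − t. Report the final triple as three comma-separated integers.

start (1,-4,-8) = (f(1,0),f(0,1),f(1,1))
replace slot 3: 2·(1+(-4)) − (-8) = 2 → (1,-4,2)

1,-4,2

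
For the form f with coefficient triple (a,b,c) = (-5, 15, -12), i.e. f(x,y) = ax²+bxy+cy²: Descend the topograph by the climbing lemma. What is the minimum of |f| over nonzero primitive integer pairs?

translate: b→5 (≡-15 mod 10), so (5,-15,12)→(5,5,2)
flip: (5,5,2)→(2,-5,5)
translate: b→-1 (≡-5 mod 4), so (2,-5,5)→(2,-1,2)
flip: (2,-1,2)→(2,1,2)
reduced (well bottom): (2,1,2) with a≤c, −a<b≤a
well minimum |f| = |-2| = 2 (negative-definite)

2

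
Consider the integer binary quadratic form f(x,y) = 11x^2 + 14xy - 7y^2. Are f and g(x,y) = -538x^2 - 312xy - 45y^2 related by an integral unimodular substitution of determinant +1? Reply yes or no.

D₁ = 504, D₂ = 504
river cycle of f (length 10): (-7, 14, 11), (11, 8, -10), (-10, 12, 9), (9, 6, -13), (-13, 20, 2), (2, 20, -13), (-13, 6, 9), (9, 12, -10), (-10, 8, 11), (11, 14, -7)
river cycle of g (length 10): (-7, 14, 11), (11, 8, -10), (-10, 12, 9), (9, 6, -13), (-13, 20, 2), (2, 20, -13), (-13, 6, 9), (9, 12, -10), (-10, 8, 11), (11, 14, -7)
cycles coincide ⇒ equivalent

yes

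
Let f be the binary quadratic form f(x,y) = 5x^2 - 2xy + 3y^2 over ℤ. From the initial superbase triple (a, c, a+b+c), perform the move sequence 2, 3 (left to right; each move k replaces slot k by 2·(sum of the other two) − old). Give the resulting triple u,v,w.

start (5,3,6) = (f(1,0),f(0,1),f(1,1))
replace slot 2: 2·(5+6) − 3 = 19 → (5,19,6)
replace slot 3: 2·(5+19) − 6 = 42 → (5,19,42)

5,19,42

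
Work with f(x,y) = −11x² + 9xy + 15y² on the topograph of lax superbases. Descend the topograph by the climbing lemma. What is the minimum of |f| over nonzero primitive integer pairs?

river: ρ → (15,21,-5)
river: ρ → (-5,19,19)
river: ρ → (19,19,-5)
river: ρ → (-5,21,15)
river: ρ → (15,9,-11)
river: ρ → (-11,13,13)
river: ρ → (13,13,-11)
river: ρ → (-11,9,15)
closes: descent 0, river 8
min |a| on river = 5

5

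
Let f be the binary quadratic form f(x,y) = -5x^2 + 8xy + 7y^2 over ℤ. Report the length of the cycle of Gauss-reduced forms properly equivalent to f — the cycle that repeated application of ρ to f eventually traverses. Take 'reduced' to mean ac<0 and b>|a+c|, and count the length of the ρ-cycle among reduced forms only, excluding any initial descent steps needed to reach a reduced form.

D = 204, ⌊√D⌋ = 14
river: ρ → (7,6,-6)
river: ρ → (-6,6,7)
river: ρ → (7,8,-5)
river: ρ → (-5,12,3)
river: ρ → (3,12,-5)
river: ρ → (-5,8,7)
ρ-cycle length = 6 (tail of 0 descent steps not counted)

6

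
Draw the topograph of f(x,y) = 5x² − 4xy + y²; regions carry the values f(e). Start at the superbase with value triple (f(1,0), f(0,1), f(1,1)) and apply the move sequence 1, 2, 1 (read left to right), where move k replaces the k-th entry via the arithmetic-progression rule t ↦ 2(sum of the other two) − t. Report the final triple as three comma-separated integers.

start (5,1,2) = (f(1,0),f(0,1),f(1,1))
replace slot 1: 2·(1+2) − 5 = 1 → (1,1,2)
replace slot 2: 2·(1+2) − 1 = 5 → (1,5,2)
replace slot 1: 2·(5+2) − 1 = 13 → (13,5,2)

13,5,2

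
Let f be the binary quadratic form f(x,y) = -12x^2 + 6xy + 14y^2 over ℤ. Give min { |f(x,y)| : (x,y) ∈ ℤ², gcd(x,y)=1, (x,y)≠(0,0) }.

river: ρ → (14,22,-4)
river: ρ → (-4,26,2)
river: ρ → (2,26,-4)
river: ρ → (-4,22,14)
river: ρ → (14,6,-12)
river: ρ → (-12,18,8)
river: ρ → (8,14,-16)
river: ρ → (-16,18,6)
river: ρ → (6,18,-16)
river: ρ → (-16,14,8)
river: ρ → (8,18,-12)
river: ρ → (-12,6,14)
closes: descent 0, river 12
min |a| on river = 2

2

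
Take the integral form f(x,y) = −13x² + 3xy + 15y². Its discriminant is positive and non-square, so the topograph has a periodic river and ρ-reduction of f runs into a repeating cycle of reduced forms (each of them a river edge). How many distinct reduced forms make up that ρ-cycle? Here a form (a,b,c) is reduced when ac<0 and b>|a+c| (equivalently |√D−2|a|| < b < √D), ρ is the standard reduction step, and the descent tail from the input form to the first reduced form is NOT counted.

D = 789, ⌊√D⌋ = 28
river: ρ → (15,27,-1)
river: ρ → (-1,27,15)
river: ρ → (15,3,-13)
river: ρ → (-13,23,5)
river: ρ → (5,27,-3)
river: ρ → (-3,27,5)
river: ρ → (5,23,-13)
river: ρ → (-13,3,15)
ρ-cycle length = 8 (tail of 0 descent steps not counted)

8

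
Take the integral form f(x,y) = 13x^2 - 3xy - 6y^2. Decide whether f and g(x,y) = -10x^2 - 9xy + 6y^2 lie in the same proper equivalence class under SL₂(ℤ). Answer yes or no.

D₁ = 321, D₂ = 321
river cycle of f (length 6): (-6, 15, 4), (4, 17, -2), (-2, 15, 12), (12, 9, -5), (-5, 11, 10), (10, 9, -6)
river cycle of g (length 6): (6, 9, -10), (-10, 11, 5), (5, 9, -12), (-12, 15, 2), (2, 17, -4), (-4, 15, 6)
cycles differ ⇒ inequivalent

no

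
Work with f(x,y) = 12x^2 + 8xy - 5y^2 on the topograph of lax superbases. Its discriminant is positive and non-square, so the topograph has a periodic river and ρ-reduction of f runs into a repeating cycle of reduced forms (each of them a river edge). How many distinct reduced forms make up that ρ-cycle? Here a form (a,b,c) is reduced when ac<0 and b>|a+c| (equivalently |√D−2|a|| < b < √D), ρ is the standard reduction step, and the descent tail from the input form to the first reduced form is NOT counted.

D = 304, ⌊√D⌋ = 17
river: ρ → (-5,12,8)
river: ρ → (8,4,-9)
river: ρ → (-9,14,3)
river: ρ → (3,16,-4)
river: ρ → (-4,16,3)
river: ρ → (3,14,-9)
river: ρ → (-9,4,8)
river: ρ → (8,12,-5)
river: ρ → (-5,8,12)
river: ρ → (12,16,-1)
river: ρ → (-1,16,12)
river: ρ → (12,8,-5)
ρ-cycle length = 12 (tail of 0 descent steps not counted)

12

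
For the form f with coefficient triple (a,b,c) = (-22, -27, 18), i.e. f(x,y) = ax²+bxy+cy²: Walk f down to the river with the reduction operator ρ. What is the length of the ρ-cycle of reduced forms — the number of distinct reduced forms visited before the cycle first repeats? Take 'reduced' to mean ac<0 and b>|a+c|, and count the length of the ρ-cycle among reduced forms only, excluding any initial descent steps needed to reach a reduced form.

D = 2313, ⌊√D⌋ = 48
descent: ρ → (18,27,-22)  [lands on river]
river: ρ → (-22,17,23)
river: ρ → (23,29,-16)
river: ρ → (-16,35,17)
river: ρ → (17,33,-18)
river: ρ → (-18,39,11)
river: ρ → (11,27,-36)
river: ρ → (-36,45,2)
river: ρ → (2,47,-13)
river: ρ → (-13,31,26)
river: ρ → (26,21,-18)
river: ρ → (-18,15,29)
river: ρ → (29,43,-4)
river: ρ → (-4,45,18)
ρ-cycle length = 14 (tail of 1 descent step not counted)

14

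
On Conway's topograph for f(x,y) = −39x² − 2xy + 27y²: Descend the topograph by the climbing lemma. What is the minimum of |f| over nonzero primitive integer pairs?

descent: ρ → (27,56,-10)  [lands on river]
river: ρ → (-10,64,3)
river: ρ → (3,62,-31)
river: ρ → (-31,62,3)
river: ρ → (3,64,-10)
river: ρ → (-10,56,27)
river: ρ → (27,52,-14)
river: ρ → (-14,60,11)
river: ρ → (11,50,-39)
river: ρ → (-39,28,22)
river: ρ → (22,60,-7)
river: ρ → (-7,52,54)
river: ρ → (54,56,-5)
river: ρ → (-5,64,6)
river: ρ → (6,56,-45)
river: ρ → (-45,34,17)
river: ρ → (17,34,-45)
river: ρ → (-45,56,6)
river: ρ → (6,64,-5)
river: ρ → (-5,56,54)
river: ρ → (54,52,-7)
river: ρ → (-7,60,22)
river: ρ → (22,28,-39)
river: ρ → (-39,50,11)
river: ρ → (11,60,-14)
river: ρ → (-14,52,27)
closes: descent 1, river 26
min |a| on river = 3

3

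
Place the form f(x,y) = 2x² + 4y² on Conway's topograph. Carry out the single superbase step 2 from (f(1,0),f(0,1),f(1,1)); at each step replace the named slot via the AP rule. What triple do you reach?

start (2,4,6) = (f(1,0),f(0,1),f(1,1))
replace slot 2: 2·(2+6) − 4 = 12 → (2,12,6)

2,12,6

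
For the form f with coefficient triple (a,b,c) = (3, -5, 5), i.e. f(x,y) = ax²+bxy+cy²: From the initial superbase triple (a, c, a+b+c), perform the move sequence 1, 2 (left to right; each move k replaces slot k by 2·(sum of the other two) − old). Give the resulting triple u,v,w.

start (3,5,3) = (f(1,0),f(0,1),f(1,1))
replace slot 1: 2·(5+3) − 3 = 13 → (13,5,3)
replace slot 2: 2·(13+3) − 5 = 27 → (13,27,3)

13,27,3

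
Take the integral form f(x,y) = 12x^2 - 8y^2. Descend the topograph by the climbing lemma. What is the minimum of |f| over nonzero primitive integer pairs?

descent: ρ → (-8,16,4)  [lands on river]
river: ρ → (4,16,-8)
closes: descent 1, river 2
min |a| on river = 4

4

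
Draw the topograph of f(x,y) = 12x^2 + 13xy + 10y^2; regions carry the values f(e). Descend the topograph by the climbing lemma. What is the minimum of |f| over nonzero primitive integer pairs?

translate: b→-11 (≡13 mod 24), so (12,13,10)→(12,-11,9)
flip: (12,-11,9)→(9,11,12)
translate: b→-7 (≡11 mod 18), so (9,11,12)→(9,-7,10)
reduced (well bottom): (9,-7,10) with a≤c, −a<b≤a
well minimum = a = 9

9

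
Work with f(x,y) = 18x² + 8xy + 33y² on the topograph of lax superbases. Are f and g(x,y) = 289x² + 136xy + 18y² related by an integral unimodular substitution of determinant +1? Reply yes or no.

D₁ = -2312, D₂ = -2312
f: reduced (well bottom): (18,8,33) with a≤c, −a<b≤a
g: flip: (289,136,18)→(18,-136,289)
g: translate: b→8 (≡-136 mod 36), so (18,-136,289)→(18,8,33)
g: reduced (well bottom): (18,8,33) with a≤c, −a<b≤a
reduced forms (18, 8, 33) vs (18, 8, 33) ⇒ equivalent

yes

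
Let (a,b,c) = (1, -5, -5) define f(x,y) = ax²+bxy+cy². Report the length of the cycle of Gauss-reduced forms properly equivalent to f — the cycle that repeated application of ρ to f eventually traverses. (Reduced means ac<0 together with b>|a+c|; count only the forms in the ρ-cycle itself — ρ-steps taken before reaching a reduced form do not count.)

D = 45, ⌊√D⌋ = 6
descent: ρ → (-5,5,1)  [lands on river]
river: ρ → (1,5,-5)
ρ-cycle length = 2 (tail of 1 descent step not counted)

2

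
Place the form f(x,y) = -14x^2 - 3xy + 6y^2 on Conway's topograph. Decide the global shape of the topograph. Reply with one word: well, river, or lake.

D = b²−4ac = (-3)² − 4·(-14)·6 = 345
D > 0 non-square ⇒ indefinite ⇒ periodic river

river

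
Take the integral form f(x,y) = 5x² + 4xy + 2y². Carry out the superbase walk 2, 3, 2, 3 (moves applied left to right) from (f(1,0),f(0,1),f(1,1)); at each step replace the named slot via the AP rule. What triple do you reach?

start (5,2,11) = (f(1,0),f(0,1),f(1,1))
replace slot 2: 2·(5+11) − 2 = 30 → (5,30,11)
replace slot 3: 2·(5+30) − 11 = 59 → (5,30,59)
replace slot 2: 2·(5+59) − 30 = 98 → (5,98,59)
replace slot 3: 2·(5+98) − 59 = 147 → (5,98,147)

5,98,147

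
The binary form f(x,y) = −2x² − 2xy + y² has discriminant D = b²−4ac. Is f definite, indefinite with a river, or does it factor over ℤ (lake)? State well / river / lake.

D = b²−4ac = (-2)² − 4·(-2)·1 = 12
D > 0 non-square ⇒ indefinite ⇒ periodic river

river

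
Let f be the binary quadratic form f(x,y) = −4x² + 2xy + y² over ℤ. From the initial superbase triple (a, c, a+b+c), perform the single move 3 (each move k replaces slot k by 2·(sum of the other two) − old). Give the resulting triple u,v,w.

start (-4,1,-1) = (f(1,0),f(0,1),f(1,1))
replace slot 3: 2·((-4)+1) − (-1) = -5 → (-4,1,-5)

-4,1,-5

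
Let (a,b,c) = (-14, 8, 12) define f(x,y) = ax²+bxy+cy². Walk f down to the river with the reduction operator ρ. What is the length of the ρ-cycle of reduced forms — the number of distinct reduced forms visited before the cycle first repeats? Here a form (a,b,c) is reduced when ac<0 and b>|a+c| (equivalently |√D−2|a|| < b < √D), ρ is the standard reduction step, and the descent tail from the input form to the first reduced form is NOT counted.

D = 736, ⌊√D⌋ = 27
river: ρ → (12,16,-10)
river: ρ → (-10,24,4)
river: ρ → (4,24,-10)
river: ρ → (-10,16,12)
river: ρ → (12,8,-14)
river: ρ → (-14,20,6)
river: ρ → (6,16,-20)
river: ρ → (-20,24,2)
river: ρ → (2,24,-20)
river: ρ → (-20,16,6)
river: ρ → (6,20,-14)
river: ρ → (-14,8,12)
ρ-cycle length = 12 (tail of 0 descent steps not counted)

12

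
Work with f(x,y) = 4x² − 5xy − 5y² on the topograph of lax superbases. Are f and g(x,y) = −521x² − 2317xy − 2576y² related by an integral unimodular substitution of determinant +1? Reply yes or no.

D₁ = 105, D₂ = 105
river cycle of f (length 6): (-5, 5, 4), (4, 3, -6), (-6, 9, 1), (1, 9, -6), (-6, 3, 4), (4, 5, -5)
river cycle of g (length 6): (-5, 5, 4), (4, 3, -6), (-6, 9, 1), (1, 9, -6), (-6, 3, 4), (4, 5, -5)
cycles coincide ⇒ equivalent

yes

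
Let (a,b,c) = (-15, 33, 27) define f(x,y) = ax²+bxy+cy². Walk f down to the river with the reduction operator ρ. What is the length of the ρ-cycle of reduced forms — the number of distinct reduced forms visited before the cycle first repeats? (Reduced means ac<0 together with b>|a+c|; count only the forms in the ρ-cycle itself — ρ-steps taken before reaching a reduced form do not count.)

D = 2709, ⌊√D⌋ = 52
river: ρ → (27,21,-21)
river: ρ → (-21,21,27)
river: ρ → (27,33,-15)
river: ρ → (-15,27,33)
river: ρ → (33,39,-9)
river: ρ → (-9,51,3)
river: ρ → (3,51,-9)
river: ρ → (-9,39,33)
river: ρ → (33,27,-15)
river: ρ → (-15,33,27)
ρ-cycle length = 10 (tail of 0 descent steps not counted)

10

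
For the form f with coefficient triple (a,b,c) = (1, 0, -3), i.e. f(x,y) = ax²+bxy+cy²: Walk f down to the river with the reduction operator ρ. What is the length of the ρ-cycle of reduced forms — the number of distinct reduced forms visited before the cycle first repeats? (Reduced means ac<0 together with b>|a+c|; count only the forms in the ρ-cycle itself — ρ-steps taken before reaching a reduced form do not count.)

D = 12, ⌊√D⌋ = 3
descent: ρ → (-3,0,1)
descent: ρ → (1,2,-2)  [lands on river]
river: ρ → (-2,2,1)
ρ-cycle length = 2 (tail of 2 descent steps not counted)

2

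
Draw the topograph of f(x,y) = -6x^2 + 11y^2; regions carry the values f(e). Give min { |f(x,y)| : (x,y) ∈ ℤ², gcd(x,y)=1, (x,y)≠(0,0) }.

descent: ρ → (11,0,-6)
descent: ρ → (-6,12,5)  [lands on river]
river: ρ → (5,8,-10)
river: ρ → (-10,12,3)
river: ρ → (3,12,-10)
river: ρ → (-10,8,5)
river: ρ → (5,12,-6)
closes: descent 2, river 6
min |a| on river = 3

3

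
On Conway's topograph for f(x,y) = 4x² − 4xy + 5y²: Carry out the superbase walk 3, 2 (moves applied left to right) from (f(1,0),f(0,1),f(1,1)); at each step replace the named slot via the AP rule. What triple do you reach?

start (4,5,5) = (f(1,0),f(0,1),f(1,1))
replace slot 3: 2·(4+5) − 5 = 13 → (4,5,13)
replace slot 2: 2·(4+13) − 5 = 29 → (4,29,13)

4,29,13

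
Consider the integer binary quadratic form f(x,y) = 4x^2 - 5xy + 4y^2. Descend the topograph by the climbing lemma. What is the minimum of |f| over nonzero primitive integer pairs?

translate: b→3 (≡-5 mod 8), so (4,-5,4)→(4,3,3)
flip: (4,3,3)→(3,-3,4)
translate: b→3 (≡-3 mod 6), so (3,-3,4)→(3,3,4)
reduced (well bottom): (3,3,4) with a≤c, −a<b≤a
well minimum = a = 3

3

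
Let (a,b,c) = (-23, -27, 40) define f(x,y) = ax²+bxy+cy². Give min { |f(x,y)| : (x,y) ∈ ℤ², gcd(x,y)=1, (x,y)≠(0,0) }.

descent: ρ → (40,27,-23)  [lands on river]
river: ρ → (-23,65,2)
river: ρ → (2,63,-55)
river: ρ → (-55,47,10)
river: ρ → (10,53,-40)
river: ρ → (-40,27,23)
river: ρ → (23,65,-2)
river: ρ → (-2,63,55)
river: ρ → (55,47,-10)
river: ρ → (-10,53,40)
closes: descent 1, river 10
min |a| on river = 2

2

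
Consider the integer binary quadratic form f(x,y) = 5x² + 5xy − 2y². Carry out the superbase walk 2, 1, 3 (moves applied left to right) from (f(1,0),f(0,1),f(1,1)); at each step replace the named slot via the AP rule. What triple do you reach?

start (5,-2,8) = (f(1,0),f(0,1),f(1,1))
replace slot 2: 2·(5+8) − (-2) = 28 → (5,28,8)
replace slot 1: 2·(28+8) − 5 = 67 → (67,28,8)
replace slot 3: 2·(67+28) − 8 = 182 → (67,28,182)

67,28,182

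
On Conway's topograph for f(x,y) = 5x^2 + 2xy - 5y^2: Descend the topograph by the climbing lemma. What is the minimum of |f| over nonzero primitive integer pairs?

river: ρ → (-5,8,2)
river: ρ → (2,8,-5)
river: ρ → (-5,2,5)
river: ρ → (5,8,-2)
river: ρ → (-2,8,5)
river: ρ → (5,2,-5)
closes: descent 0, river 6
min |a| on river = 2

2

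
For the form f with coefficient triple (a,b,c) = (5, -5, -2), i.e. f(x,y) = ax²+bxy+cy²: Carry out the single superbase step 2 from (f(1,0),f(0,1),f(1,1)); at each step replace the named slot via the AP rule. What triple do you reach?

start (5,-2,-2) = (f(1,0),f(0,1),f(1,1))
replace slot 2: 2·(5+(-2)) − (-2) = 8 → (5,8,-2)

5,8,-2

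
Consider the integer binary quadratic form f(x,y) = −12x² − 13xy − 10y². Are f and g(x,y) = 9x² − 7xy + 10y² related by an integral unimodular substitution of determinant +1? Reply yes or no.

D₁ = -311, D₂ = -311
f is negative-definite; reduce −f:
−f: translate: b→-11 (≡13 mod 24), so (12,13,10)→(12,-11,9)
−f: flip: (12,-11,9)→(9,11,12)
−f: translate: b→-7 (≡11 mod 18), so (9,11,12)→(9,-7,10)
−f: reduced (well bottom): (9,-7,10) with a≤c, −a<b≤a
flip sign back: reduced form of f is (-9,7,-10)
g: reduced (well bottom): (9,-7,10) with a≤c, −a<b≤a
reduced forms (-9, 7, -10) vs (9, -7, 10) ⇒ inequivalent

no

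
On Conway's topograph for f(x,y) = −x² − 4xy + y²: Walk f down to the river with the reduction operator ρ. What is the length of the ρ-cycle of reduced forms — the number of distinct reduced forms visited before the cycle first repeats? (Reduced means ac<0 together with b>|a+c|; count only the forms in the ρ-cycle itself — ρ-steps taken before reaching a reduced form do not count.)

D = 20, ⌊√D⌋ = 4
descent: ρ → (1,4,-1)  [lands on river]
river: ρ → (-1,4,1)
ρ-cycle length = 2 (tail of 1 descent step not counted)

2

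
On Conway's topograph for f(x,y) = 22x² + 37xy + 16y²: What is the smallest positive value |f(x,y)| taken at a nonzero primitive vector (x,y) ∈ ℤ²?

translate: b→-7 (≡37 mod 44), so (22,37,16)→(22,-7,1)
flip: (22,-7,1)→(1,7,22)
translate: b→1 (≡7 mod 2), so (1,7,22)→(1,1,10)
reduced (well bottom): (1,1,10) with a≤c, −a<b≤a
well minimum = a = 1

1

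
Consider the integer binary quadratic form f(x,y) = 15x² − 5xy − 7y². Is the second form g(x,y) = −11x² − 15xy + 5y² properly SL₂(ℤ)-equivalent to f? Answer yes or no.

D₁ = 445, D₂ = 445
river cycle of f (length 6): (-7, 19, 3), (3, 17, -13), (-13, 9, 7), (7, 19, -3), (-3, 17, 13), (13, 9, -7)
river cycle of g (length 10): (5, 15, -11), (-11, 7, 9), (9, 11, -9), (-9, 7, 11), (11, 15, -5), (-5, 15, 11), (11, 7, -9), (-9, 11, 9), (9, 7, -11), (-11, 15, 5)
cycles differ ⇒ inequivalent

no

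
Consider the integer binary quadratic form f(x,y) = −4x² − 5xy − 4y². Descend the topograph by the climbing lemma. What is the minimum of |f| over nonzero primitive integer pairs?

translate: b→-3 (≡5 mod 8), so (4,5,4)→(4,-3,3)
flip: (4,-3,3)→(3,3,4)
reduced (well bottom): (3,3,4) with a≤c, −a<b≤a
well minimum |f| = |-3| = 3 (negative-definite)

3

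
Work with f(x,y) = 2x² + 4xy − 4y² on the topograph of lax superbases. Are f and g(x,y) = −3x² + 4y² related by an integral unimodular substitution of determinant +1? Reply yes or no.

D₁ = 48, D₂ = 48
river cycle of f (length 2): (-4, 4, 2), (2, 4, -4)
river cycle of g (length 2): (-3, 6, 1), (1, 6, -3)
cycles differ ⇒ inequivalent

no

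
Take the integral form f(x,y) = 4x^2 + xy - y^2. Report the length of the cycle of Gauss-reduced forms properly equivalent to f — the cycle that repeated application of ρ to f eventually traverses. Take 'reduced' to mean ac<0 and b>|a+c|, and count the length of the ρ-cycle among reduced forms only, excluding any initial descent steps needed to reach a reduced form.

D = 17, ⌊√D⌋ = 4
descent: ρ → (-1,3,2)  [lands on river]
river: ρ → (2,1,-2)
river: ρ → (-2,3,1)
river: ρ → (1,3,-2)
river: ρ → (-2,1,2)
river: ρ → (2,3,-1)
ρ-cycle length = 6 (tail of 1 descent step not counted)

6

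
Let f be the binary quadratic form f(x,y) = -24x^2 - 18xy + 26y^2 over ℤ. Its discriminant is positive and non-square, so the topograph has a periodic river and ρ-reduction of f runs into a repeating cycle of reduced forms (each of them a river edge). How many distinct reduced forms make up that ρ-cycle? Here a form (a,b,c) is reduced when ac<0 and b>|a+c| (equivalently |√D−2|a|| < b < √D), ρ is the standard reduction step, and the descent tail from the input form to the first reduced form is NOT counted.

D = 2820, ⌊√D⌋ = 53
descent: ρ → (26,18,-24)  [lands on river]
river: ρ → (-24,30,20)
river: ρ → (20,50,-4)
river: ρ → (-4,46,44)
river: ρ → (44,42,-6)
river: ρ → (-6,42,44)
river: ρ → (44,46,-4)
river: ρ → (-4,50,20)
river: ρ → (20,30,-24)
river: ρ → (-24,18,26)
river: ρ → (26,34,-16)
river: ρ → (-16,30,30)
river: ρ → (30,30,-16)
river: ρ → (-16,34,26)
ρ-cycle length = 14 (tail of 1 descent step not counted)

14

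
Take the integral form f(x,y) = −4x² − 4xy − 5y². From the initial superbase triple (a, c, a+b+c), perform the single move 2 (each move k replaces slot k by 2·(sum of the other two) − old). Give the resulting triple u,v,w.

start (-4,-5,-13) = (f(1,0),f(0,1),f(1,1))
replace slot 2: 2·((-4)+(-13)) − (-5) = -29 → (-4,-29,-13)

-4,-29,-13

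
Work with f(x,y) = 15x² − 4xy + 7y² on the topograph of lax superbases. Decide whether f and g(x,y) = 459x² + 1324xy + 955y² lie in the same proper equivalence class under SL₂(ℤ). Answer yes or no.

D₁ = -404, D₂ = -404
f: flip: (15,-4,7)→(7,4,15)
f: reduced (well bottom): (7,4,15) with a≤c, −a<b≤a
g: translate: b→406 (≡1324 mod 918), so (459,1324,955)→(459,406,90)
g: flip: (459,406,90)→(90,-406,459)
g: translate: b→-46 (≡-406 mod 180), so (90,-406,459)→(90,-46,7)
g: flip: (90,-46,7)→(7,46,90)
g: translate: b→4 (≡46 mod 14), so (7,46,90)→(7,4,15)
g: reduced (well bottom): (7,4,15) with a≤c, −a<b≤a
reduced forms (7, 4, 15) vs (7, 4, 15) ⇒ equivalent

yes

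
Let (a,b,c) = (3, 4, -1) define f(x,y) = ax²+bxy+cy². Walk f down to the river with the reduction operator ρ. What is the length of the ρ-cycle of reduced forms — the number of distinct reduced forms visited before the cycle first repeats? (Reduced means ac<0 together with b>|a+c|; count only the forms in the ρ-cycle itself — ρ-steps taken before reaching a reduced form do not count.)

D = 28, ⌊√D⌋ = 5
river: ρ → (-1,4,3)
river: ρ → (3,2,-2)
river: ρ → (-2,2,3)
river: ρ → (3,4,-1)
ρ-cycle length = 4 (tail of 0 descent steps not counted)

4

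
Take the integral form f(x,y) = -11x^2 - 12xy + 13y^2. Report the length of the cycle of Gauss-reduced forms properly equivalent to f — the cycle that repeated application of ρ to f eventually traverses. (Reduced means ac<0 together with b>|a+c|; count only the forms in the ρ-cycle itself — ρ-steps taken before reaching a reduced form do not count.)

D = 716, ⌊√D⌋ = 26
descent: ρ → (13,12,-11)  [lands on river]
river: ρ → (-11,10,14)
river: ρ → (14,18,-7)
river: ρ → (-7,24,5)
river: ρ → (5,26,-2)
river: ρ → (-2,26,5)
river: ρ → (5,24,-7)
river: ρ → (-7,18,14)
river: ρ → (14,10,-11)
river: ρ → (-11,12,13)
river: ρ → (13,14,-10)
river: ρ → (-10,26,1)
river: ρ → (1,26,-10)
river: ρ → (-10,14,13)
ρ-cycle length = 14 (tail of 1 descent step not counted)

14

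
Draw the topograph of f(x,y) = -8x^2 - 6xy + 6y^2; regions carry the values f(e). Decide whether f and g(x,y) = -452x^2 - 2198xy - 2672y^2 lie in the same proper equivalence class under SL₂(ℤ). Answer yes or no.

D₁ = 228, D₂ = 228
river cycle of f (length 6): (6, 6, -8), (-8, 10, 4), (4, 14, -2), (-2, 14, 4), (4, 10, -8), (-8, 6, 6)
river cycle of g (length 6): (-8, 10, 4), (4, 14, -2), (-2, 14, 4), (4, 10, -8), (-8, 6, 6), (6, 6, -8)
cycles coincide ⇒ equivalent

yes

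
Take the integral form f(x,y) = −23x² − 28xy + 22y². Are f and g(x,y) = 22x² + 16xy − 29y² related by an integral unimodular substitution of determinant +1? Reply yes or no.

D₁ = 2808, D₂ = 2808
river cycle of f (length 6): (22, 28, -23), (-23, 18, 27), (27, 36, -14), (-14, 48, 9), (9, 42, -29), (-29, 16, 22)
river cycle of g (length 6): (-29, 42, 9), (9, 48, -14), (-14, 36, 27), (27, 18, -23), (-23, 28, 22), (22, 16, -29)
cycles differ ⇒ inequivalent

no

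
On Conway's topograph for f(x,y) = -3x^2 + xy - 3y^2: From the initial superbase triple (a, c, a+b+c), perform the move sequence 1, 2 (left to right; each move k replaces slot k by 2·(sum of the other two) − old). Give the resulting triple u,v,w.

start (-3,-3,-5) = (f(1,0),f(0,1),f(1,1))
replace slot 1: 2·((-3)+(-5)) − (-3) = -13 → (-13,-3,-5)
replace slot 2: 2·((-13)+(-5)) − (-3) = -33 → (-13,-33,-5)

-13,-33,-5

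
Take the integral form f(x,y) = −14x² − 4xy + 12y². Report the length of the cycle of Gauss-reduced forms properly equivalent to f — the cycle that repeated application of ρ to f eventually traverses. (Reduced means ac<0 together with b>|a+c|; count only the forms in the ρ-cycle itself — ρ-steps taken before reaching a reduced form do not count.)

D = 688, ⌊√D⌋ = 26
descent: ρ → (12,4,-14)  [lands on river]
river: ρ → (-14,24,2)
river: ρ → (2,24,-14)
river: ρ → (-14,4,12)
river: ρ → (12,20,-6)
river: ρ → (-6,16,18)
river: ρ → (18,20,-4)
river: ρ → (-4,20,18)
river: ρ → (18,16,-6)
river: ρ → (-6,20,12)
ρ-cycle length = 10 (tail of 1 descent step not counted)

10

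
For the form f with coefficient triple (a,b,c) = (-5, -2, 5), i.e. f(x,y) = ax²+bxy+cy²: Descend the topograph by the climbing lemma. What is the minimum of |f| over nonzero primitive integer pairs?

descent: ρ → (5,2,-5)  [lands on river]
river: ρ → (-5,8,2)
river: ρ → (2,8,-5)
river: ρ → (-5,2,5)
river: ρ → (5,8,-2)
river: ρ → (-2,8,5)
closes: descent 1, river 6
min |a| on river = 2

2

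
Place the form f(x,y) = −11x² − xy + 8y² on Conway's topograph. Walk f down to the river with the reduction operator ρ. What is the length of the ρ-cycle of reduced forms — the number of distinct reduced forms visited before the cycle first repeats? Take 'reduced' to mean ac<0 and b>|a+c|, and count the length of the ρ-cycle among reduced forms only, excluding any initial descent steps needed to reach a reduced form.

D = 353, ⌊√D⌋ = 18
descent: ρ → (8,17,-2)  [lands on river]
river: ρ → (-2,15,16)
river: ρ → (16,17,-1)
river: ρ → (-1,17,16)
river: ρ → (16,15,-2)
river: ρ → (-2,17,8)
river: ρ → (8,15,-4)
river: ρ → (-4,17,4)
river: ρ → (4,15,-8)
river: ρ → (-8,17,2)
river: ρ → (2,15,-16)
river: ρ → (-16,17,1)
river: ρ → (1,17,-16)
river: ρ → (-16,15,2)
river: ρ → (2,17,-8)
river: ρ → (-8,15,4)
river: ρ → (4,17,-4)
river: ρ → (-4,15,8)
ρ-cycle length = 18 (tail of 1 descent step not counted)

18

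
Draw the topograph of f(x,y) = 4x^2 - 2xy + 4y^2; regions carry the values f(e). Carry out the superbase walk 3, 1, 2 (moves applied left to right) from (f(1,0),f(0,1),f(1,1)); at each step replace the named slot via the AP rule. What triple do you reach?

start (4,4,6) = (f(1,0),f(0,1),f(1,1))
replace slot 3: 2·(4+4) − 6 = 10 → (4,4,10)
replace slot 1: 2·(4+10) − 4 = 24 → (24,4,10)
replace slot 2: 2·(24+10) − 4 = 64 → (24,64,10)

24,64,10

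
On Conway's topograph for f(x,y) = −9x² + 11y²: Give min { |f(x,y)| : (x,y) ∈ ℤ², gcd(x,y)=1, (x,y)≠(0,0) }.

descent: ρ → (11,0,-9)
descent: ρ → (-9,18,2)  [lands on river]
river: ρ → (2,18,-9)
closes: descent 2, river 2
min |a| on river = 2

2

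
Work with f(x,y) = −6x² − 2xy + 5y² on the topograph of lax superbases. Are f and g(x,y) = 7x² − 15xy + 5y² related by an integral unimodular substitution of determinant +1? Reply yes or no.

D₁ = 124, D₂ = 85
discriminants differ ⇒ not SL₂(ℤ)-equivalent

no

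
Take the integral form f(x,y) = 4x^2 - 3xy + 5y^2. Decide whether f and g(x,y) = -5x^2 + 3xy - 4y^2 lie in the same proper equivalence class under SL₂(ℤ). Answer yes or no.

D₁ = -71, D₂ = -71
f: reduced (well bottom): (4,-3,5) with a≤c, −a<b≤a
g is negative-definite; reduce −g:
−g: flip: (5,-3,4)→(4,3,5)
−g: reduced (well bottom): (4,3,5) with a≤c, −a<b≤a
flip sign back: reduced form of g is (-4,-3,-5)
reduced forms (4, -3, 5) vs (-4, -3, -5) ⇒ inequivalent

no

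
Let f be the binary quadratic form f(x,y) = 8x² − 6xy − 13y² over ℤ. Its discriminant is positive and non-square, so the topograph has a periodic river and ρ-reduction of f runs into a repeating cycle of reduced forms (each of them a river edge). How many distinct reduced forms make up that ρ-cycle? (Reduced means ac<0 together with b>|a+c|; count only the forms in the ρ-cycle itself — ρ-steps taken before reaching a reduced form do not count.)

D = 452, ⌊√D⌋ = 21
descent: ρ → (-13,6,8)  [lands on river]
river: ρ → (8,10,-11)
river: ρ → (-11,12,7)
river: ρ → (7,16,-7)
river: ρ → (-7,12,11)
river: ρ → (11,10,-8)
river: ρ → (-8,6,13)
river: ρ → (13,20,-1)
river: ρ → (-1,20,13)
river: ρ → (13,6,-8)
river: ρ → (-8,10,11)
river: ρ → (11,12,-7)
river: ρ → (-7,16,7)
river: ρ → (7,12,-11)
river: ρ → (-11,10,8)
river: ρ → (8,6,-13)
river: ρ → (-13,20,1)
river: ρ → (1,20,-13)
ρ-cycle length = 18 (tail of 1 descent step not counted)

18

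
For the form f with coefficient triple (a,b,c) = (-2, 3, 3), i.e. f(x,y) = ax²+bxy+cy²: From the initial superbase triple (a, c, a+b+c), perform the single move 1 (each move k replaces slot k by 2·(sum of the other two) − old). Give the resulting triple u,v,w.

start (-2,3,4) = (f(1,0),f(0,1),f(1,1))
replace slot 1: 2·(3+4) − (-2) = 16 → (16,3,4)

16,3,4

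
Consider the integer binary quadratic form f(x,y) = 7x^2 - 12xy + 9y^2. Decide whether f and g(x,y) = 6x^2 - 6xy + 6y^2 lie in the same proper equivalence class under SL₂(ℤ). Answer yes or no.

D₁ = -108, D₂ = -108
f: translate: b→2 (≡-12 mod 14), so (7,-12,9)→(7,2,4)
f: flip: (7,2,4)→(4,-2,7)
f: reduced (well bottom): (4,-2,7) with a≤c, −a<b≤a
g: translate: b→6 (≡-6 mod 12), so (6,-6,6)→(6,6,6)
g: reduced (well bottom): (6,6,6) with a≤c, −a<b≤a
reduced forms (4, -2, 7) vs (6, 6, 6) ⇒ inequivalent

no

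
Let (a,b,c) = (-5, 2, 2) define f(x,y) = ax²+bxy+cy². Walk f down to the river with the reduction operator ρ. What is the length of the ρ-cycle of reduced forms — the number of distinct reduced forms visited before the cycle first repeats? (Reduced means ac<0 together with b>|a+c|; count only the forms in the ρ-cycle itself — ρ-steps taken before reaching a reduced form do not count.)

D = 44, ⌊√D⌋ = 6
descent: ρ → (2,6,-1)  [lands on river]
river: ρ → (-1,6,2)
ρ-cycle length = 2 (tail of 1 descent step not counted)

2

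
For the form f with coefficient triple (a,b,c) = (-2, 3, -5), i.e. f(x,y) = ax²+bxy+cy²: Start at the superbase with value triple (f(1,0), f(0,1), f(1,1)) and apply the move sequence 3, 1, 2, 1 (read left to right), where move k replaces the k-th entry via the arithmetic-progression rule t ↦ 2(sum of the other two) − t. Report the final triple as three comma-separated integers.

start (-2,-5,-4) = (f(1,0),f(0,1),f(1,1))
replace slot 3: 2·((-2)+(-5)) − (-4) = -10 → (-2,-5,-10)
replace slot 1: 2·((-5)+(-10)) − (-2) = -28 → (-28,-5,-10)
replace slot 2: 2·((-28)+(-10)) − (-5) = -71 → (-28,-71,-10)
replace slot 1: 2·((-71)+(-10)) − (-28) = -134 → (-134,-71,-10)

-134,-71,-10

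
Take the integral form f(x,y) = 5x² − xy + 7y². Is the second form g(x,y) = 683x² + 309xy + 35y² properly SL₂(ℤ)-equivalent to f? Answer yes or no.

D₁ = -139, D₂ = -139
f: reduced (well bottom): (5,-1,7) with a≤c, −a<b≤a
g: flip: (683,309,35)→(35,-309,683)
g: translate: b→-29 (≡-309 mod 70), so (35,-309,683)→(35,-29,7)
g: flip: (35,-29,7)→(7,29,35)
g: translate: b→1 (≡29 mod 14), so (7,29,35)→(7,1,5)
g: flip: (7,1,5)→(5,-1,7)
g: reduced (well bottom): (5,-1,7) with a≤c, −a<b≤a
reduced forms (5, -1, 7) vs (5, -1, 7) ⇒ equivalent

yes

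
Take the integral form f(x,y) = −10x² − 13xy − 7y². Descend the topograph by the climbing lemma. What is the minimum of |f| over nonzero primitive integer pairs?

translate: b→-7 (≡13 mod 20), so (10,13,7)→(10,-7,4)
flip: (10,-7,4)→(4,7,10)
translate: b→-1 (≡7 mod 8), so (4,7,10)→(4,-1,7)
reduced (well bottom): (4,-1,7) with a≤c, −a<b≤a
well minimum |f| = |-4| = 4 (negative-definite)

4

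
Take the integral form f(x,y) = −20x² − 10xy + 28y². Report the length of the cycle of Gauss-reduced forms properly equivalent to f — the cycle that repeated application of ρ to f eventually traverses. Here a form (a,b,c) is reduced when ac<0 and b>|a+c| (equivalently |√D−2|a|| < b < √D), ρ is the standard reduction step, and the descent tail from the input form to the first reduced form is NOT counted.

D = 2340, ⌊√D⌋ = 48
descent: ρ → (28,10,-20)  [lands on river]
river: ρ → (-20,30,18)
river: ρ → (18,42,-8)
river: ρ → (-8,38,28)
river: ρ → (28,18,-18)
river: ρ → (-18,18,28)
river: ρ → (28,38,-8)
river: ρ → (-8,42,18)
river: ρ → (18,30,-20)
river: ρ → (-20,10,28)
river: ρ → (28,46,-2)
river: ρ → (-2,46,28)
ρ-cycle length = 12 (tail of 1 descent step not counted)

12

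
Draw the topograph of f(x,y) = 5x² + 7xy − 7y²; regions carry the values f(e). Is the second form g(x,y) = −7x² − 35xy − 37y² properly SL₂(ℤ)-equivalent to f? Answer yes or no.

D₁ = 189, D₂ = 189
river cycle of f (length 4): (-7, 7, 5), (5, 13, -1), (-1, 13, 5), (5, 7, -7)
river cycle of g (length 4): (-7, 7, 5), (5, 13, -1), (-1, 13, 5), (5, 7, -7)
cycles coincide ⇒ equivalent

yes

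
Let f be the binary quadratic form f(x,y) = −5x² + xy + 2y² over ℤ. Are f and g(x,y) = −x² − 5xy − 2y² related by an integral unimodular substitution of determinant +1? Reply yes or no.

D₁ = 41, D₂ = 17
discriminants differ ⇒ not SL₂(ℤ)-equivalent

no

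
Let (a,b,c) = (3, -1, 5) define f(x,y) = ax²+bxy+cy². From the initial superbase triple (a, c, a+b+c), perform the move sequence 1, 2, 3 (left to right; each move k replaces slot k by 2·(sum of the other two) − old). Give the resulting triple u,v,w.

start (3,5,7) = (f(1,0),f(0,1),f(1,1))
replace slot 1: 2·(5+7) − 3 = 21 → (21,5,7)
replace slot 2: 2·(21+7) − 5 = 51 → (21,51,7)
replace slot 3: 2·(21+51) − 7 = 137 → (21,51,137)

21,51,137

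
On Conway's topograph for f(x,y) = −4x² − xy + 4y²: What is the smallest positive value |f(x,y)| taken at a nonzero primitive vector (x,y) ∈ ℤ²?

descent: ρ → (4,1,-4)  [lands on river]
river: ρ → (-4,7,1)
river: ρ → (1,7,-4)
river: ρ → (-4,1,4)
river: ρ → (4,7,-1)
river: ρ → (-1,7,4)
closes: descent 1, river 6
min |a| on river = 1

1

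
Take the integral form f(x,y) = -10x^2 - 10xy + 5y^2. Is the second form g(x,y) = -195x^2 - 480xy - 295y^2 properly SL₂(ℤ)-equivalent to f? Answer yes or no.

D₁ = 300, D₂ = 300
river cycle of f (length 2): (5, 10, -10), (-10, 10, 5)
river cycle of g (length 2): (-10, 10, 5), (5, 10, -10)
cycles coincide ⇒ equivalent

yes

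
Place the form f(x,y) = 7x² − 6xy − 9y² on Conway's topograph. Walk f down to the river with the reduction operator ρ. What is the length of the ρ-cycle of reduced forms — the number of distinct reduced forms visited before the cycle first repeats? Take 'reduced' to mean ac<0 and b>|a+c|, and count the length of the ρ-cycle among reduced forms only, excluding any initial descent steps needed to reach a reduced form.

D = 288, ⌊√D⌋ = 16
descent: ρ → (-9,6,7)  [lands on river]
river: ρ → (7,8,-8)
river: ρ → (-8,8,7)
river: ρ → (7,6,-9)
river: ρ → (-9,12,4)
river: ρ → (4,12,-9)
ρ-cycle length = 6 (tail of 1 descent step not counted)

6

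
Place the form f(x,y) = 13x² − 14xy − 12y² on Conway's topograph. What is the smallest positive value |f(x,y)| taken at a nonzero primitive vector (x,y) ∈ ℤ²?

descent: ρ → (-12,14,13)  [lands on river]
river: ρ → (13,12,-13)
river: ρ → (-13,14,12)
river: ρ → (12,10,-15)
river: ρ → (-15,20,7)
river: ρ → (7,22,-12)
river: ρ → (-12,26,3)
river: ρ → (3,28,-3)
river: ρ → (-3,26,12)
river: ρ → (12,22,-7)
river: ρ → (-7,20,15)
river: ρ → (15,10,-12)
closes: descent 1, river 12
min |a| on river = 3

3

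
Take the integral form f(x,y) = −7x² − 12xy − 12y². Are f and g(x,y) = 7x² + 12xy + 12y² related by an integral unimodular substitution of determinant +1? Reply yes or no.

D₁ = -192, D₂ = -192
f is negative-definite; reduce −f:
−f: translate: b→-2 (≡12 mod 14), so (7,12,12)→(7,-2,7)
−f: flip: (7,-2,7)→(7,2,7)
−f: reduced (well bottom): (7,2,7) with a≤c, −a<b≤a
flip sign back: reduced form of f is (-7,-2,-7)
g: translate: b→-2 (≡12 mod 14), so (7,12,12)→(7,-2,7)
g: flip: (7,-2,7)→(7,2,7)
g: reduced (well bottom): (7,2,7) with a≤c, −a<b≤a
reduced forms (-7, -2, -7) vs (7, 2, 7) ⇒ inequivalent

no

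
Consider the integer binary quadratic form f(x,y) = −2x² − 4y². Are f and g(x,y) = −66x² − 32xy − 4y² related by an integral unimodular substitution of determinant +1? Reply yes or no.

D₁ = -32, D₂ = -32
f is negative-definite; reduce −f:
−f: reduced (well bottom): (2,0,4) with a≤c, −a<b≤a
flip sign back: reduced form of f is (-2,0,-4)
g is negative-definite; reduce −g:
−g: flip: (66,32,4)→(4,-32,66)
−g: translate: b→0 (≡-32 mod 8), so (4,-32,66)→(4,0,2)
−g: flip: (4,0,2)→(2,0,4)
−g: reduced (well bottom): (2,0,4) with a≤c, −a<b≤a
flip sign back: reduced form of g is (-2,0,-4)
reduced forms (-2, 0, -4) vs (-2, 0, -4) ⇒ equivalent

yes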